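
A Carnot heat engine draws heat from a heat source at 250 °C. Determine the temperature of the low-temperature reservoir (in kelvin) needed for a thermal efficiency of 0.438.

T_C ≈ 294 K

T_H = 250 °C → 250 + 273.15 = 523.15 K.
From η = 1 − T_C/T_H, T_C = T_H·(1 − η) = 523.15 × (1 − 0.438) = 294 K.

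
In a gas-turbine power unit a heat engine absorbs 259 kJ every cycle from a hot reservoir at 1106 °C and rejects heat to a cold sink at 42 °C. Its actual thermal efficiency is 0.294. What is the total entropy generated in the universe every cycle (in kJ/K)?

ΔS_univ ≈ 0.392 kJ/K

T_H = 1106 °C → 1106 + 273.15 = 1379.15 K.
T_C = 42 °C → 42 + 273.15 = 315.15 K.
W = η·Q_H = 0.294 × 259 = 76.15 kJ, so Q_C = Q_H − W = 182.9 kJ.
Reservoir entropy changes: ΔS_H = −Q_H/T_H = −259/1379.15 = -0.1878 kJ/K and ΔS_C = +Q_C/T_C = 182.9/315.15 = 0.5802 kJ/K.
ΔS_univ = −Q_H/T_H + Q_C/T_C = 0.392 kJ/K (> 0, since η = 0.294 < η_Carnot = 0.771).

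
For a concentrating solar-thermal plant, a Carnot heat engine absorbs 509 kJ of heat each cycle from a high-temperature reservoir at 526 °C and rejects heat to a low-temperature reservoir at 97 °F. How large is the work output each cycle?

W ≈ 312.0 kJ

T_H = 526 °C → 526 + 273.15 = 799.15 K.
T_C = 97 °F → (97 − 32) × 5/9 = 36.11 °C = 309.26 K.
Since the cycle is reversible, η = 1 − T_C/T_H = 1 − 309.26/799.15 = 0.6130.
W = η·Q_H = 0.6130 × 509 = 312.0 kJ.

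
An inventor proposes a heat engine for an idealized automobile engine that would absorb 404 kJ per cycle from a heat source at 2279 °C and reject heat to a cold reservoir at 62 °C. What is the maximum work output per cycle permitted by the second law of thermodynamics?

W_max ≈ 351 kJ

T_H = 2279 °C → 2279 + 273.15 = 2552.15 K.
T_C = 62 °C → 62 + 273.15 = 335.15 K.
The upper bound on efficiency is η_max = 1 − T_C/T_H = 1 − 335.15/2552.15 = 0.8687.
W_max = η_max · Q_H = 0.8687 × 404 = 351 kJ.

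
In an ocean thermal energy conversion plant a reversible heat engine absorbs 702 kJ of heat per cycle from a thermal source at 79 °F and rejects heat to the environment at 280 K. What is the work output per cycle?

T_H = 79 °F → (79 − 32) × 5/9 = 26.11 °C = 299.26 K.
The Carnot efficiency is η = 1 − T_C/T_H = 1 − 280.00/299.26 = 0.0644.
W = η·Q_H = 0.0644 × 702 = 45.2 kJ.

W ≈ 45.2 kJ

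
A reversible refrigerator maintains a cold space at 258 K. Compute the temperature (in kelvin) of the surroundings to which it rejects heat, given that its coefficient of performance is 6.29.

T_H ≈ 299 K

COP_R = T_C/(T_H − T_C) ⇒ T_H = T_C·(1 + 1/COP_R) = 258.00 × (1 + 1/6.29) = 299 K.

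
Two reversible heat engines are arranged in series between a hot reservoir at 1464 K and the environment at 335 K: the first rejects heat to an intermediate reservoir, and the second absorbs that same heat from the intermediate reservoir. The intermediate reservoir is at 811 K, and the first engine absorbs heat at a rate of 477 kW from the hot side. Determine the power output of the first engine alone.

Ẇ₁ ≈ 213 kW

First-stage efficiency η₁ = 1 − T_m/T_H = 1 − 811.00/1464.00 = 0.4460.
W₁ = η₁·Q_H = 0.4460 × 477 = 213 kW.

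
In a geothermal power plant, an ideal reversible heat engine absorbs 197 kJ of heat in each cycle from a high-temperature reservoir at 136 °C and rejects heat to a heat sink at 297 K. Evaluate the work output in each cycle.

T_H = 136 °C → 136 + 273.15 = 409.15 K.
The Carnot efficiency is η = 1 − T_C/T_H = 1 − 297.00/409.15 = 0.2741.
W = η·Q_H = 0.2741 × 197 = 54.0 kJ.

W ≈ 54.0 kJ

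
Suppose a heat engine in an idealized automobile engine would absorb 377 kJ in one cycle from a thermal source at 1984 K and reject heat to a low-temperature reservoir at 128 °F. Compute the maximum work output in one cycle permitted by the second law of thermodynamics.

T_C = 128 °F → (128 − 32) × 5/9 = 53.33 °C = 326.48 K.
The upper bound on efficiency is η_max = 1 − T_C/T_H = 1 − 326.48/1984.00 = 0.8354.
W_max = η_max · Q_H = 0.8354 × 377 = 315 kJ.

W_max ≈ 315 kJ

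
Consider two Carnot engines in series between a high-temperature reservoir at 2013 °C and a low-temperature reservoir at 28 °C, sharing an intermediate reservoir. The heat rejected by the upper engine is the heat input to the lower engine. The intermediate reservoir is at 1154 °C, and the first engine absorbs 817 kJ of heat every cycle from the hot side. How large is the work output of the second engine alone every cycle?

T_H = 2013 °C → 2013 + 273.15 = 2286.15 K.
T_C = 28 °C → 28 + 273.15 = 301.15 K.
T_m = 1154 °C → 1154 + 273.15 = 1427.15 K.
Heat entering the second stage: Q_m = Q_H·(T_m/T_H) = 817 × 1427.15/2286.15 = 510 kJ.
Second-stage efficiency η₂ = 1 − T_C/T_m = 1 − 301.15/1427.15 = 0.7890, so W₂ = η₂·Q_m = 402 kJ.

W₂ ≈ 402 kJ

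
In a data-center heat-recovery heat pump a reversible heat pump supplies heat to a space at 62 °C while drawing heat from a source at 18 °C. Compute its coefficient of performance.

COP_HP ≈ 7.62

T_H = 62 °C → 62 + 273.15 = 335.15 K.
T_C = 18 °C → 18 + 273.15 = 291.15 K.
For a reversible heat pump, COP_HP = T_H/(T_H − T_C) = 335.15/(335.15 − 291.15) = 7.62.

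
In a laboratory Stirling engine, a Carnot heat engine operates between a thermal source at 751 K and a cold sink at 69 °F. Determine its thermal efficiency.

η ≈ 0.609

T_C = 69 °F → (69 − 32) × 5/9 = 20.56 °C = 293.71 K.
η_rev = 1 − T_C/T_H = 1 − 293.71/751.00 = 0.609.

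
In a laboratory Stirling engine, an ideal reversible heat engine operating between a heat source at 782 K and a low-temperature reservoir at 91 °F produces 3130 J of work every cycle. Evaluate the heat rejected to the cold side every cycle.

T_C = 91 °F → (91 − 32) × 5/9 = 32.78 °C = 305.93 K.
For a reversible engine, η = 1 − T_C/T_H = 1 − 305.93/782.00 = 0.6088.
Since Q_C/Q_H = T_C/T_H and Q_H = W/η, Q_C = W·T_C/(T_H − T_C) = 3130 × 305.93/476.07 = 2010 J.

Q_C ≈ 2010 J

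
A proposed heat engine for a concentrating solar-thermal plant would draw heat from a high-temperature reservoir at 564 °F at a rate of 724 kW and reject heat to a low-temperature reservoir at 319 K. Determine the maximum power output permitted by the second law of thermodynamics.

T_H = 564 °F → (564 − 32) × 5/9 = 295.56 °C = 568.71 K.
The upper bound on efficiency is η_max = 1 − T_C/T_H = 1 − 319.00/568.71 = 0.4391.
W_max = η_max · Q_H = 0.4391 × 724 = 317.9 kW.

Ẇ_max ≈ 317.9 kW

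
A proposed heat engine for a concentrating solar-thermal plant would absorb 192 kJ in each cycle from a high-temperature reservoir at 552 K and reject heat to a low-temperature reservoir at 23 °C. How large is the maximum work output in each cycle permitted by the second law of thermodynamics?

W_max ≈ 89.0 kJ

T_C = 23 °C → 23 + 273.15 = 296.15 K.
By the Carnot theorem, η_max = 1 − T_C/T_H = 1 − 296.15/552.00 = 0.4635.
W_max = η_max · Q_H = 0.4635 × 192 = 89.0 kJ.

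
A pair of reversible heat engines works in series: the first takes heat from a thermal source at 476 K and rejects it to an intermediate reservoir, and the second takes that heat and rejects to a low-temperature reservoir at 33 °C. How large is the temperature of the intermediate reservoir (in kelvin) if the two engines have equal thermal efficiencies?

T_m ≈ 381.7 K

T_C = 33 °C → 33 + 273.15 = 306.15 K.
Equal efficiencies require 1 − T_m/T_H = 1 − T_C/T_m, i.e. T_m/T_H = T_C/T_m, so T_m = √(T_H·T_C) = √(476.00 × 306.15) = 381.7 K.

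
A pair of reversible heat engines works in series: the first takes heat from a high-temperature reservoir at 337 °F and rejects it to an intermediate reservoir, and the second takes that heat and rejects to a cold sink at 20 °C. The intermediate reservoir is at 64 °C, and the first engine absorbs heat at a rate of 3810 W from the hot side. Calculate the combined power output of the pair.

T_H = 337 °F → (337 − 32) × 5/9 = 169.44 °C = 442.59 K.
T_C = 20 °C → 20 + 273.15 = 293.15 K.
Two reversible stages in series are equivalent to a single Carnot engine between T_H and T_C, so η_total = 1 − T_C/T_H = 1 − 293.15/442.59 = 0.3377.
W_total = η_total · Q_H = 0.3377 × 3810 = 1290 W.

Ẇ_total ≈ 1290 W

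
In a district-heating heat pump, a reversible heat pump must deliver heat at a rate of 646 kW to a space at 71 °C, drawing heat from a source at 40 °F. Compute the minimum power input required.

T_H = 71 °C → 71 + 273.15 = 344.15 K.
T_C = 40 °F → (40 − 32) × 5/9 = 4.44 °C = 277.59 K.
COP_HP = T_H/(T_H − T_C) = 344.15/66.56 = 5.1709.
W = Q_H/COP_HP = 646/5.1709 = 125 kW.

Ẇ_in ≈ 125 kW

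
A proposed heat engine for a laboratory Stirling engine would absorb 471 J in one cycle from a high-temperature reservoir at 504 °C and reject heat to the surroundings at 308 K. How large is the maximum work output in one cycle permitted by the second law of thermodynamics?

T_H = 504 °C → 504 + 273.15 = 777.15 K.
No engine can exceed the Carnot limit: η_max = 1 − T_C/T_H = 1 − 308.00/777.15 = 0.6037.
W_max = η_max · Q_H = 0.6037 × 471 = 284 J.

W_max ≈ 284 J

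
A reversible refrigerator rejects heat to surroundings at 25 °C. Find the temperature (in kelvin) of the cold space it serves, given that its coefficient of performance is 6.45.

T_H = 25 °C → 25 + 273.15 = 298.15 K.
COP_R = T_C/(T_H − T_C) ⇒ T_C = T_H·COP_R/(1 + COP_R) = 298.15 × 6.45/(1 + 6.45) = 258.1 K.

T_C ≈ 258.1 K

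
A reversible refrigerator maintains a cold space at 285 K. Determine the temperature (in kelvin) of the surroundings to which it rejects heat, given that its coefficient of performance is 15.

T_H ≈ 304.0 K

COP_R = T_C/(T_H − T_C) ⇒ T_H = T_C·(1 + 1/COP_R) = 285.00 × (1 + 1/15) = 304.0 K.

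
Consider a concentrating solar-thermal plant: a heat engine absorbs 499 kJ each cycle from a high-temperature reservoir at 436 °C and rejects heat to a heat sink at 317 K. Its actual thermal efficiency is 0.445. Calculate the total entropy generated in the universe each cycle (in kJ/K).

ΔS_univ ≈ 0.170 kJ/K

T_H = 436 °C → 436 + 273.15 = 709.15 K.
W = η·Q_H = 0.445 × 499 = 222.1 kJ, so Q_C = Q_H − W = 276.9 kJ.
Entropy balance on the reservoirs: −Q_H/T_H = -0.7037 kJ/K, +Q_C/T_C = 0.8736 kJ/K.
ΔS_univ = −Q_H/T_H + Q_C/T_C = 0.170 kJ/K (> 0, since η = 0.445 < η_Carnot = 0.553).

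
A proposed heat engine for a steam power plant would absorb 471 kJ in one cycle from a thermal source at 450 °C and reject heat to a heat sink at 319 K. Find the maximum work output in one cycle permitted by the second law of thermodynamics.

W_max ≈ 263.2 kJ

T_H = 450 °C → 450 + 273.15 = 723.15 K.
The second-law ceiling is the Carnot efficiency, η_max = 1 − T_C/T_H = 1 − 319.00/723.15 = 0.5589.
W_max = η_max · Q_H = 0.5589 × 471 = 263.2 kJ.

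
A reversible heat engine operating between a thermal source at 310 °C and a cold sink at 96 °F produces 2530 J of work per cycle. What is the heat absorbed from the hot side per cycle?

T_H = 310 °C → 310 + 273.15 = 583.15 K.
T_C = 96 °F → (96 − 32) × 5/9 = 35.56 °C = 308.71 K.
The Carnot efficiency is η = 1 − T_C/T_H = 1 − 308.71/583.15 = 0.4706.
Q_H = W/η = 2530/0.4706 = 5380 J.

Q_H ≈ 5380 J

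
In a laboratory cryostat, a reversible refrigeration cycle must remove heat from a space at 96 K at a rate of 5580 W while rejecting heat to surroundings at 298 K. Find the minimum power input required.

COP_R = T_C/(T_H − T_C) = 96.00/202.00 = 0.4752.
W = Q_C/COP_R = 5580/0.4752 = 11700 W.

Ẇ_in ≈ 11700 W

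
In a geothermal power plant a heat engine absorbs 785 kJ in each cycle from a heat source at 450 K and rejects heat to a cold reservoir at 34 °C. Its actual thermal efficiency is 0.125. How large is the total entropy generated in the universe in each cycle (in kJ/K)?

ΔS_univ ≈ 0.4918 kJ/K

T_C = 34 °C → 34 + 273.15 = 307.15 K.
W = η·Q_H = 0.125 × 785 = 98.12 kJ, so Q_C = Q_H − W = 686.9 kJ.
Entropy balance on the reservoirs: −Q_H/T_H = -1.744 kJ/K, +Q_C/T_C = 2.236 kJ/K.
ΔS_univ = −Q_H/T_H + Q_C/T_C = 0.4918 kJ/K (> 0, since η = 0.125 < η_Carnot = 0.317).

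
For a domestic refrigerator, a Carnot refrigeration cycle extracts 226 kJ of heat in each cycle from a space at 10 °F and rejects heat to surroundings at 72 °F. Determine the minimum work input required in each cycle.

T_H = 72 °F → (72 − 32) × 5/9 = 22.22 °C = 295.37 K.
T_C = 10 °F → (10 − 32) × 5/9 = -12.22 °C = 260.93 K.
Carnot COP: COP_R = T_C/(T_H − T_C) = 260.93/34.44 = 7.5753.
W = Q_C/COP_R = 226/7.5753 = 29.8 kJ.

W_in ≈ 29.8 kJ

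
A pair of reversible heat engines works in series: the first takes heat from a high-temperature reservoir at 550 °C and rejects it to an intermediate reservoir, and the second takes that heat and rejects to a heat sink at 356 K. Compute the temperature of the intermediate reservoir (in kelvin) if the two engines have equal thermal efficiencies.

T_H = 550 °C → 550 + 273.15 = 823.15 K.
Equal efficiencies require 1 − T_m/T_H = 1 − T_C/T_m, i.e. T_m/T_H = T_C/T_m, so T_m = √(T_H·T_C) = √(823.15 × 356.00) = 541.3 K.

T_m ≈ 541.3 K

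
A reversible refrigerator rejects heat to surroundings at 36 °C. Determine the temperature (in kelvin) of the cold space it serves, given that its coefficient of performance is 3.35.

T_C ≈ 238.1 K

T_H = 36 °C → 36 + 273.15 = 309.15 K.
COP_R = T_C/(T_H − T_C) ⇒ T_C = T_H·COP_R/(1 + COP_R) = 309.15 × 3.35/(1 + 3.35) = 238.1 K.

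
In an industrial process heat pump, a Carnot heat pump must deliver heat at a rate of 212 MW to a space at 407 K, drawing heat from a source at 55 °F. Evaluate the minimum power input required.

Ẇ_in ≈ 63.1 MW

T_C = 55 °F → (55 − 32) × 5/9 = 12.78 °C = 285.93 K.
COP_HP = T_H/(T_H − T_C) = 407.00/121.07 = 3.3616.
W = Q_H/COP_HP = 212/3.3616 = 63.1 MW.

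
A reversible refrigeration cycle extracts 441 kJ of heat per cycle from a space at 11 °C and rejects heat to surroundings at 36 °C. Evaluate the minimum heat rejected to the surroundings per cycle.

Q_H ≈ 480 kJ

T_H = 36 °C → 36 + 273.15 = 309.15 K.
T_C = 11 °C → 11 + 273.15 = 284.15 K.
For a reversible cycle Q_H/Q_C = T_H/T_C, so Q_H = Q_C·T_H/T_C = 441 × 309.15/284.15 = 480 kJ.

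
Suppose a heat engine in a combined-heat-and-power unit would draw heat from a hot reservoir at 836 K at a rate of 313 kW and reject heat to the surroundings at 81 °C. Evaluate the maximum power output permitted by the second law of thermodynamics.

T_C = 81 °C → 81 + 273.15 = 354.15 K.
By the Carnot theorem, η_max = 1 − T_C/T_H = 1 − 354.15/836.00 = 0.5764.
W_max = η_max · Q_H = 0.5764 × 313 = 180 kW.

Ẇ_max ≈ 180 kW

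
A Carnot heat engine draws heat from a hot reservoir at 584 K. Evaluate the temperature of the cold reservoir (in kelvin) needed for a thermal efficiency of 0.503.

From η = 1 − T_C/T_H, T_C = T_H·(1 − η) = 584.00 × (1 − 0.503) = 290 K.

T_C ≈ 290 K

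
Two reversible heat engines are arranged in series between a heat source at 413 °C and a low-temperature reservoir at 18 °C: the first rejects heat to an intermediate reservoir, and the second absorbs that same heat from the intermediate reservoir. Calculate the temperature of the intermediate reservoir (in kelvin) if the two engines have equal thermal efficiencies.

T_m ≈ 447.0 K

T_H = 413 °C → 413 + 273.15 = 686.15 K.
T_C = 18 °C → 18 + 273.15 = 291.15 K.
Equal efficiencies require 1 − T_m/T_H = 1 − T_C/T_m, i.e. T_m/T_H = T_C/T_m, so T_m = √(T_H·T_C) = √(686.15 × 291.15) = 447.0 K.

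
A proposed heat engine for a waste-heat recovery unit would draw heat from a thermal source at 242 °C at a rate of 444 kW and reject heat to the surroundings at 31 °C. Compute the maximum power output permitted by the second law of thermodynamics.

T_H = 242 °C → 242 + 273.15 = 515.15 K.
T_C = 31 °C → 31 + 273.15 = 304.15 K.
The upper bound on efficiency is η_max = 1 − T_C/T_H = 1 − 304.15/515.15 = 0.4096.
W_max = η_max · Q_H = 0.4096 × 444 = 182 kW.

Ẇ_max ≈ 182 kW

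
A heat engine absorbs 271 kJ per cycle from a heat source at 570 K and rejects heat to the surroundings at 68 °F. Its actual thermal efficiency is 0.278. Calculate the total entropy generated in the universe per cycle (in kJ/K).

ΔS_univ ≈ 0.1920 kJ/K

T_C = 68 °F → (68 − 32) × 5/9 = 20.00 °C = 293.15 K.
W = η·Q_H = 0.278 × 271 = 75.34 kJ, so Q_C = Q_H − W = 195.7 kJ.
Entropy balance on the reservoirs: −Q_H/T_H = -0.4754 kJ/K, +Q_C/T_C = 0.6674 kJ/K.
ΔS_univ = −Q_H/T_H + Q_C/T_C = 0.1920 kJ/K (> 0, since η = 0.278 < η_Carnot = 0.486).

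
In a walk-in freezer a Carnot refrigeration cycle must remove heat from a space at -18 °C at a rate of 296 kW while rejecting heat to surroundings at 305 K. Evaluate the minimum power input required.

Ẇ_in ≈ 57.8 kW

T_C = -18 °C → -18 + 273.15 = 255.15 K.
For a reversible refrigerator, COP_R = T_C/(T_H − T_C) = 255.15/49.85 = 5.1184.
W = Q_C/COP_R = 296/5.1184 = 57.8 kW.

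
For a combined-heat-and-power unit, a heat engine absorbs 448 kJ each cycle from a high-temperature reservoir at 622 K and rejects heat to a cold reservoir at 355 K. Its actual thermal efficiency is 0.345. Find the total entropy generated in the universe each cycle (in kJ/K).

ΔS_univ ≈ 0.1063 kJ/K

W = η·Q_H = 0.345 × 448 = 154.6 kJ, so Q_C = Q_H − W = 293.4 kJ.
The hot reservoir loses entropy Q_H/T_H = 448/622.00 = 0.7203 kJ/K; the cold reservoir gains Q_C/T_C = 293.4/355.00 = 0.8266 kJ/K.
ΔS_univ = −Q_H/T_H + Q_C/T_C = 0.1063 kJ/K (> 0, since η = 0.345 < η_Carnot = 0.429).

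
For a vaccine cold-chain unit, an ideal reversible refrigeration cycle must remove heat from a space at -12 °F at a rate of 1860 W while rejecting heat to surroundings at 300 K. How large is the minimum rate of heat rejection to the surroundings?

T_C = -12 °F → (-12 − 32) × 5/9 = -24.44 °C = 248.71 K.
For a reversible cycle Q_H/Q_C = T_H/T_C, so Q_H = Q_C·T_H/T_C = 1860 × 300.00/248.71 = 2244 W.

Q̇_H ≈ 2244 W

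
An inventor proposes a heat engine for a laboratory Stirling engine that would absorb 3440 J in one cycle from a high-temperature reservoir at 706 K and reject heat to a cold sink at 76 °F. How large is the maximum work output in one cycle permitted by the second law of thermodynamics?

W_max ≈ 1990 J

T_C = 76 °F → (76 − 32) × 5/9 = 24.44 °C = 297.59 K.
The second-law ceiling is the Carnot efficiency, η_max = 1 − T_C/T_H = 1 − 297.59/706.00 = 0.5785.
W_max = η_max · Q_H = 0.5785 × 3440 = 1990 J.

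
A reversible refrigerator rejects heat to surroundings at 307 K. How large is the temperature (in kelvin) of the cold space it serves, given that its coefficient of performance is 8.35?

T_C ≈ 274 K

COP_R = T_C/(T_H − T_C) ⇒ T_C = T_H·COP_R/(1 + COP_R) = 307.00 × 8.35/(1 + 8.35) = 274 K.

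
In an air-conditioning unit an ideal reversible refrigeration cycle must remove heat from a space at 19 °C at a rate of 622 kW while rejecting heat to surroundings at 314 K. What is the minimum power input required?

T_C = 19 °C → 19 + 273.15 = 292.15 K.
COP_R = T_C/(T_H − T_C) = 292.15/21.85 = 13.3707.
W = Q_C/COP_R = 622/13.3707 = 46.52 kW.

Ẇ_in ≈ 46.52 kW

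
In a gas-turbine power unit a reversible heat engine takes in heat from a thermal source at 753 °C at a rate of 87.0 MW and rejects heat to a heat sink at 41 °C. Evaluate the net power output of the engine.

Ẇ ≈ 60.4 MW

T_H = 753 °C → 753 + 273.15 = 1026.15 K.
T_C = 41 °C → 41 + 273.15 = 314.15 K.
The Carnot efficiency is η = 1 − T_C/T_H = 1 − 314.15/1026.15 = 0.6939.
W = η·Q_H = 0.6939 × 87.0 = 60.4 MW.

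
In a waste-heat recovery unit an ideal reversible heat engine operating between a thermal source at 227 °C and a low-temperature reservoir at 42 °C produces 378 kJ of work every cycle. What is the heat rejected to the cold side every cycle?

Q_C ≈ 644 kJ

T_H = 227 °C → 227 + 273.15 = 500.15 K.
T_C = 42 °C → 42 + 273.15 = 315.15 K.
η_rev = 1 − T_C/T_H = 1 − 315.15/500.15 = 0.3699.
Since Q_C/Q_H = T_C/T_H and Q_H = W/η, Q_C = W·T_C/(T_H − T_C) = 378 × 315.15/185.00 = 644 kJ.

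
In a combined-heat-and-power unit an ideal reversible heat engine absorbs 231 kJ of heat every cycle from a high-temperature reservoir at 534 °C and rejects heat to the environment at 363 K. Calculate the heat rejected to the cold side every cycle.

T_H = 534 °C → 534 + 273.15 = 807.15 K.
The Carnot efficiency is η = 1 − T_C/T_H = 1 − 363.00/807.15 = 0.5503.
For a reversible cycle Q_C/Q_H = T_C/T_H, so Q_C = 231 × 363.00/807.15 = 104 kJ.

Q_C ≈ 104 kJ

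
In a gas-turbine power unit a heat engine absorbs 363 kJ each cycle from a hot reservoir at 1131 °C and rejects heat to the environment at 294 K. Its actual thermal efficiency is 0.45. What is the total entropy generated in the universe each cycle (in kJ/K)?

T_H = 1131 °C → 1131 + 273.15 = 1404.15 K.
W = η·Q_H = 0.45 × 363 = 163.3 kJ, so Q_C = Q_H − W = 199.7 kJ.
Entropy balance on the reservoirs: −Q_H/T_H = -0.2585 kJ/K, +Q_C/T_C = 0.6791 kJ/K.
ΔS_univ = −Q_H/T_H + Q_C/T_C = 0.421 kJ/K (> 0, since η = 0.45 < η_Carnot = 0.791).

ΔS_univ ≈ 0.421 kJ/K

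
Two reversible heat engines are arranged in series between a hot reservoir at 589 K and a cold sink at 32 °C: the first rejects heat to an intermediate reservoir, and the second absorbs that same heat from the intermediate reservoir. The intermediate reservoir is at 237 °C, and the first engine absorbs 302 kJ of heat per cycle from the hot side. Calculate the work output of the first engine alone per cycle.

W₁ ≈ 40.43 kJ

T_C = 32 °C → 32 + 273.15 = 305.15 K.
T_m = 237 °C → 237 + 273.15 = 510.15 K.
First-stage efficiency η₁ = 1 − T_m/T_H = 1 − 510.15/589.00 = 0.1339.
W₁ = η₁·Q_H = 0.1339 × 302 = 40.43 kJ.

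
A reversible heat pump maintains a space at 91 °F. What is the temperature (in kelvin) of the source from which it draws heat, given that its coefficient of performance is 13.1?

T_H = 91 °F → (91 − 32) × 5/9 = 32.78 °C = 305.93 K.
COP_HP = T_H/(T_H − T_C) ⇒ T_C = T_H·(COP_HP − 1)/COP_HP = 305.93 × (13.1 − 1)/13.1 = 283 K.

T_C ≈ 283 K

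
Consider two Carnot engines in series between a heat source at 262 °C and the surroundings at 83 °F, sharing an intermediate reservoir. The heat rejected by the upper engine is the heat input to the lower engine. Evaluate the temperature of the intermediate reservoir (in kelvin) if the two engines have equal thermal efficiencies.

T_H = 262 °C → 262 + 273.15 = 535.15 K.
T_C = 83 °F → (83 − 32) × 5/9 = 28.33 °C = 301.48 K.
Equal efficiencies require 1 − T_m/T_H = 1 − T_C/T_m, i.e. T_m/T_H = T_C/T_m, so T_m = √(T_H·T_C) = √(535.15 × 301.48) = 401.7 K.

T_m ≈ 401.7 K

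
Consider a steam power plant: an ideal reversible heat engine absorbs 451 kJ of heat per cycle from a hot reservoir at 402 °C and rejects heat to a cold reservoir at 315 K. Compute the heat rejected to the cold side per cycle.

T_H = 402 °C → 402 + 273.15 = 675.15 K.
Carnot efficiency: η = 1 − T_C/T_H = 1 − 315.00/675.15 = 0.5334.
For a reversible cycle Q_C/Q_H = T_C/T_H, so Q_C = 451 × 315.00/675.15 = 210 kJ.

Q_C ≈ 210 kJ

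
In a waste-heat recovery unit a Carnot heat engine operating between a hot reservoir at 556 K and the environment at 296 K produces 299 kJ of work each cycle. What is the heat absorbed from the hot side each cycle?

Q_H ≈ 639.4 kJ

Carnot efficiency: η = 1 − T_C/T_H = 1 − 296.00/556.00 = 0.4676.
Q_H = W/η = 299/0.4676 = 639.4 kJ.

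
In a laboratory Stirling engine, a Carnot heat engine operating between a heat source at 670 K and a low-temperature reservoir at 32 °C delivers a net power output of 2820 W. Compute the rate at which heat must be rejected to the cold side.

Q̇_C ≈ 2360 W

T_C = 32 °C → 32 + 273.15 = 305.15 K.
Since the cycle is reversible, η = 1 − T_C/T_H = 1 − 305.15/670.00 = 0.5446.
Since Q_C/Q_H = T_C/T_H and Q_H = W/η, Q_C = W·T_C/(T_H − T_C) = 2820 × 305.15/364.85 = 2360 W.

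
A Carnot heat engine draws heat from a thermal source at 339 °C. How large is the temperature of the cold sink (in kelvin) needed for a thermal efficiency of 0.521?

T_H = 339 °C → 339 + 273.15 = 612.15 K.
From η = 1 − T_C/T_H, T_C = T_H·(1 − η) = 612.15 × (1 − 0.521) = 293 K.

T_C ≈ 293 K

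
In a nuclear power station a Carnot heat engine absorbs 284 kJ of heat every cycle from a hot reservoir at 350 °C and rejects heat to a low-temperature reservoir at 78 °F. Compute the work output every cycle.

W ≈ 148 kJ

T_H = 350 °C → 350 + 273.15 = 623.15 K.
T_C = 78 °F → (78 − 32) × 5/9 = 25.56 °C = 298.71 K.
For a reversible engine, η = 1 − T_C/T_H = 1 − 298.71/623.15 = 0.5207.
W = η·Q_H = 0.5207 × 284 = 148 kJ.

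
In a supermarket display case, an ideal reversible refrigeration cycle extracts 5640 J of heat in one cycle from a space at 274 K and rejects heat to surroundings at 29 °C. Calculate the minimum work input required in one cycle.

W_in ≈ 579 J

T_H = 29 °C → 29 + 273.15 = 302.15 K.
COP_R = T_C/(T_H − T_C) = 274.00/28.15 = 9.7336.
W = Q_C/COP_R = 5640/9.7336 = 579 J.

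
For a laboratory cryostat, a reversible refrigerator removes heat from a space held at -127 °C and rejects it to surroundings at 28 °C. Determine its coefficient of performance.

T_H = 28 °C → 28 + 273.15 = 301.15 K.
T_C = -127 °C → -127 + 273.15 = 146.15 K.
Carnot COP: COP_R = T_C/(T_H − T_C) = 146.15/(301.15 − 146.15) = 0.943.

COP_R ≈ 0.943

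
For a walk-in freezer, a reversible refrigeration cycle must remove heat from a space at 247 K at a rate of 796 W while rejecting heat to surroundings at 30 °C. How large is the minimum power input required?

T_H = 30 °C → 30 + 273.15 = 303.15 K.
For a reversible refrigerator, COP_R = T_C/(T_H − T_C) = 247.00/56.15 = 4.3989.
W = Q_C/COP_R = 796/4.3989 = 181.0 W.

Ẇ_in ≈ 181.0 W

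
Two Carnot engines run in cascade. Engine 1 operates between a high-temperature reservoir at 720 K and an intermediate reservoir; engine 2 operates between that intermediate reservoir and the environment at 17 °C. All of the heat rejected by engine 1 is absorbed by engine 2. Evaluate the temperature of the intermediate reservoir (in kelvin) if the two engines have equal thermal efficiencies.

T_m ≈ 457 K

T_C = 17 °C → 17 + 273.15 = 290.15 K.
Equal efficiencies require 1 − T_m/T_H = 1 − T_C/T_m, i.e. T_m/T_H = T_C/T_m, so T_m = √(T_H·T_C) = √(720.00 × 290.15) = 457 K.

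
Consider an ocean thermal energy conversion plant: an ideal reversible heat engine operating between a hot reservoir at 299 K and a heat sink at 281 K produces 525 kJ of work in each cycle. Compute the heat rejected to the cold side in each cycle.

Carnot efficiency: η = 1 − T_C/T_H = 1 − 281.00/299.00 = 0.0602.
Since Q_C/Q_H = T_C/T_H and Q_H = W/η, Q_C = W·T_C/(T_H − T_C) = 525 × 281.00/18.00 = 8200 kJ.

Q_C ≈ 8200 kJ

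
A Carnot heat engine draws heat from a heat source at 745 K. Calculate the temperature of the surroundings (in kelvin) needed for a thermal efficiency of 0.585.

From η = 1 − T_C/T_H, T_C = T_H·(1 − η) = 745.00 × (1 − 0.585) = 309.2 K.

T_C ≈ 309.2 K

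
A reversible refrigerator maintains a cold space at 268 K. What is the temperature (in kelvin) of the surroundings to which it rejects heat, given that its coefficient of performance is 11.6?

T_H ≈ 291 K

COP_R = T_C/(T_H − T_C) ⇒ T_H = T_C·(1 + 1/COP_R) = 268.00 × (1 + 1/11.6) = 291 K.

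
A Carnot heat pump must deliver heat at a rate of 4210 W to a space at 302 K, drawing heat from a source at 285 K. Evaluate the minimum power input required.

Ẇ_in ≈ 237 W

For a reversible heat pump, COP_HP = T_H/(T_H − T_C) = 302.00/17.00 = 17.7647.
W = Q_H/COP_HP = 4210/17.7647 = 237 W.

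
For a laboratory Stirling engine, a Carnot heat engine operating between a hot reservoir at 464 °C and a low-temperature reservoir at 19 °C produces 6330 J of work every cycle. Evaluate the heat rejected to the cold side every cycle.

Q_C ≈ 4160 J

T_H = 464 °C → 464 + 273.15 = 737.15 K.
T_C = 19 °C → 19 + 273.15 = 292.15 K.
η_rev = 1 − T_C/T_H = 1 − 292.15/737.15 = 0.6037.
Since Q_C/Q_H = T_C/T_H and Q_H = W/η, Q_C = W·T_C/(T_H − T_C) = 6330 × 292.15/445.00 = 4160 J.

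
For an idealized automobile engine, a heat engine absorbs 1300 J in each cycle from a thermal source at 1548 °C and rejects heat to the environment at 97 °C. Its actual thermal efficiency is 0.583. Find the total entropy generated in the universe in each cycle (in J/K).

T_H = 1548 °C → 1548 + 273.15 = 1821.15 K.
T_C = 97 °C → 97 + 273.15 = 370.15 K.
W = η·Q_H = 0.583 × 1300 = 757.9 J, so Q_C = Q_H − W = 542.1 J.
Reservoir entropy changes: ΔS_H = −Q_H/T_H = −1300/1821.15 = -0.7138 J/K and ΔS_C = +Q_C/T_C = 542.1/370.15 = 1.465 J/K.
ΔS_univ = −Q_H/T_H + Q_C/T_C = 0.751 J/K (> 0, since η = 0.583 < η_Carnot = 0.797).

ΔS_univ ≈ 0.751 J/K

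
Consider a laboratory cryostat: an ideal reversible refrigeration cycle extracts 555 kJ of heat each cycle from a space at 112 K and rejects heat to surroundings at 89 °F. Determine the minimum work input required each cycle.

T_H = 89 °F → (89 − 32) × 5/9 = 31.67 °C = 304.82 K.
Carnot COP: COP_R = T_C/(T_H − T_C) = 112.00/192.82 = 0.5809.
W = Q_C/COP_R = 555/0.5809 = 955 kJ.

W_in ≈ 955 kJ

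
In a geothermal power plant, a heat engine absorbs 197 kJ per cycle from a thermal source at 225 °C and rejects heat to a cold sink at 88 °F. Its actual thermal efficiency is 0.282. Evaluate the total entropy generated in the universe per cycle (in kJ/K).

ΔS_univ ≈ 0.06942 kJ/K

T_H = 225 °C → 225 + 273.15 = 498.15 K.
T_C = 88 °F → (88 − 32) × 5/9 = 31.11 °C = 304.26 K.
W = η·Q_H = 0.282 × 197 = 55.55 kJ, so Q_C = Q_H − W = 141.4 kJ.
Reservoir entropy changes: ΔS_H = −Q_H/T_H = −197/498.15 = -0.3955 kJ/K and ΔS_C = +Q_C/T_C = 141.4/304.26 = 0.4649 kJ/K.
ΔS_univ = −Q_H/T_H + Q_C/T_C = 0.06942 kJ/K (> 0, since η = 0.282 < η_Carnot = 0.389).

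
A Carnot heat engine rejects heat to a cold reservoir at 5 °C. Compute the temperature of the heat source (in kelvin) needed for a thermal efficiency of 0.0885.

T_H ≈ 305 K

T_C = 5 °C → 5 + 273.15 = 278.15 K.
From η = 1 − T_C/T_H, solving for T_H gives T_H = T_C/(1 − η) = 278.15/(1 − 0.0885) = 305 K.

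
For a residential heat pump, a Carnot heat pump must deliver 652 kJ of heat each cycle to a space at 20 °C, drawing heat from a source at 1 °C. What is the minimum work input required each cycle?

W_in ≈ 42.3 kJ

T_H = 20 °C → 20 + 273.15 = 293.15 K.
T_C = 1 °C → 1 + 273.15 = 274.15 K.
COP_HP = T_H/(T_H − T_C) = 293.15/19.00 = 15.4289.
W = Q_H/COP_HP = 652/15.4289 = 42.3 kJ.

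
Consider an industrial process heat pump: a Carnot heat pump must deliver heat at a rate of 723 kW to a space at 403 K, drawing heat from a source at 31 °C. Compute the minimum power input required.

Ẇ_in ≈ 177 kW

T_C = 31 °C → 31 + 273.15 = 304.15 K.
For a reversible heat pump, COP_HP = T_H/(T_H − T_C) = 403.00/98.85 = 4.0769.
W = Q_H/COP_HP = 723/4.0769 = 177 kW.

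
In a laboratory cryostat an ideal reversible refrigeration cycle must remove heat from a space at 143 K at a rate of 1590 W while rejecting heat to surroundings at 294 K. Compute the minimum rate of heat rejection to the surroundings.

Q̇_H ≈ 3270 W

For a reversible cycle Q_H/Q_C = T_H/T_C, so Q_H = Q_C·T_H/T_C = 1590 × 294.00/143.00 = 3270 W.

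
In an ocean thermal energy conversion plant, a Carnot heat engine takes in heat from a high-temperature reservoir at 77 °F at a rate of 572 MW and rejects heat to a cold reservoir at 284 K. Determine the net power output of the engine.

T_H = 77 °F → (77 − 32) × 5/9 = 25.00 °C = 298.15 K.
Since the cycle is reversible, η = 1 − T_C/T_H = 1 − 284.00/298.15 = 0.0475.
W = η·Q_H = 0.0475 × 572 = 27.1 MW.

Ẇ ≈ 27.1 MW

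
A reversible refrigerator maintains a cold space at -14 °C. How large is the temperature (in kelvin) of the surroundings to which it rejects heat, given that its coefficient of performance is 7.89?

T_H ≈ 292 K

T_C = -14 °C → -14 + 273.15 = 259.15 K.
COP_R = T_C/(T_H − T_C) ⇒ T_H = T_C·(1 + 1/COP_R) = 259.15 × (1 + 1/7.89) = 292 K.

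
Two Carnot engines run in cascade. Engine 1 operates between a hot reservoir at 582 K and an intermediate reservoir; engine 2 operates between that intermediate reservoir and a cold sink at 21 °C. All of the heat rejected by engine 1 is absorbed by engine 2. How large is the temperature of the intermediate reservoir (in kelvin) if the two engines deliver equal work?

T_C = 21 °C → 21 + 273.15 = 294.15 K.
For reversible stages Q_m = Q_H·(T_m/T_H). Setting W₁ = Q_H(1 − T_m/T_H) equal to W₂ = Q_m(1 − T_C/T_m) = Q_H·(T_m − T_C)/T_H gives T_H − T_m = T_m − T_C, so T_m = (T_H + T_C)/2 = (582.00 + 294.15)/2 = 438.1 K.

T_m ≈ 438.1 K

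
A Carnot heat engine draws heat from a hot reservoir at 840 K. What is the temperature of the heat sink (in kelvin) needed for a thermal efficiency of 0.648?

T_C ≈ 295.7 K

From η = 1 − T_C/T_H, T_C = T_H·(1 − η) = 840.00 × (1 − 0.648) = 295.7 K.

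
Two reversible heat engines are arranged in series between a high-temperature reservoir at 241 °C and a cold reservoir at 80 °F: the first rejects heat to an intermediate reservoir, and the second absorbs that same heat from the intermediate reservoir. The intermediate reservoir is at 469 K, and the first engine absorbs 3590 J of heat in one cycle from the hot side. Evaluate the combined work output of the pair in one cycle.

W_total ≈ 1500 J

T_H = 241 °C → 241 + 273.15 = 514.15 K.
T_C = 80 °F → (80 − 32) × 5/9 = 26.67 °C = 299.82 K.
Two reversible stages in series are equivalent to a single Carnot engine between T_H and T_C, so η_total = 1 − T_C/T_H = 1 − 299.82/514.15 = 0.4169.
W_total = η_total · Q_H = 0.4169 × 3590 = 1500 J.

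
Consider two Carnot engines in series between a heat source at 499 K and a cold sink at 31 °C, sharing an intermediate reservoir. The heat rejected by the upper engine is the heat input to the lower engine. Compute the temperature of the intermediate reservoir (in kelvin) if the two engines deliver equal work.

T_m ≈ 402 K

T_C = 31 °C → 31 + 273.15 = 304.15 K.
For reversible stages Q_m = Q_H·(T_m/T_H). Setting W₁ = Q_H(1 − T_m/T_H) equal to W₂ = Q_m(1 − T_C/T_m) = Q_H·(T_m − T_C)/T_H gives T_H − T_m = T_m − T_C, so T_m = (T_H + T_C)/2 = (499.00 + 304.15)/2 = 402 K.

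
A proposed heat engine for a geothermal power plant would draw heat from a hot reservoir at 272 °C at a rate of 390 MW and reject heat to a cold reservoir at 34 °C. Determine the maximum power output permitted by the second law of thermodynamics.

T_H = 272 °C → 272 + 273.15 = 545.15 K.
T_C = 34 °C → 34 + 273.15 = 307.15 K.
The second-law ceiling is the Carnot efficiency, η_max = 1 − T_C/T_H = 1 − 307.15/545.15 = 0.4366.
W_max = η_max · Q_H = 0.4366 × 390 = 170 MW.

Ẇ_max ≈ 170 MW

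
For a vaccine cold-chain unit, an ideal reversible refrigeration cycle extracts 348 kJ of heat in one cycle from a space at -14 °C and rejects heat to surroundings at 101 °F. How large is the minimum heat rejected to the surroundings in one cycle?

Q_H ≈ 418 kJ

T_H = 101 °F → (101 − 32) × 5/9 = 38.33 °C = 311.48 K.
T_C = -14 °C → -14 + 273.15 = 259.15 K.
For a reversible cycle Q_H/Q_C = T_H/T_C, so Q_H = Q_C·T_H/T_C = 348 × 311.48/259.15 = 418 kJ.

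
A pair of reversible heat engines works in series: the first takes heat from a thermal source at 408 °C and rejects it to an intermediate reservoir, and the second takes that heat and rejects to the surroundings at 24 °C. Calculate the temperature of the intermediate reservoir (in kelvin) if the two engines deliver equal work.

T_H = 408 °C → 408 + 273.15 = 681.15 K.
T_C = 24 °C → 24 + 273.15 = 297.15 K.
For reversible stages Q_m = Q_H·(T_m/T_H). Setting W₁ = Q_H(1 − T_m/T_H) equal to W₂ = Q_m(1 − T_C/T_m) = Q_H·(T_m − T_C)/T_H gives T_H − T_m = T_m − T_C, so T_m = (T_H + T_C)/2 = (681.15 + 297.15)/2 = 489.1 K.

T_m ≈ 489.1 K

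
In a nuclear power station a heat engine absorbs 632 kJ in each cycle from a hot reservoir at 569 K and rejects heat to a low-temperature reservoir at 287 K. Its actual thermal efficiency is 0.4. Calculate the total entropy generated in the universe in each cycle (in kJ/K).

ΔS_univ ≈ 0.211 kJ/K

W = η·Q_H = 0.4 × 632 = 252.8 kJ, so Q_C = Q_H − W = 379.2 kJ.
The hot reservoir loses entropy Q_H/T_H = 632/569.00 = 1.111 kJ/K; the cold reservoir gains Q_C/T_C = 379.2/287.00 = 1.321 kJ/K.
ΔS_univ = −Q_H/T_H + Q_C/T_C = 0.211 kJ/K (> 0, since η = 0.4 < η_Carnot = 0.496).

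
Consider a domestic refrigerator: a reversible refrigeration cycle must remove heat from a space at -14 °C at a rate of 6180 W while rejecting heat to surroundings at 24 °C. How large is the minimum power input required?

T_H = 24 °C → 24 + 273.15 = 297.15 K.
T_C = -14 °C → -14 + 273.15 = 259.15 K.
For a reversible refrigerator, COP_R = T_C/(T_H − T_C) = 259.15/38.00 = 6.8197.
W = Q_C/COP_R = 6180/6.8197 = 906.2 W.

Ẇ_in ≈ 906.2 W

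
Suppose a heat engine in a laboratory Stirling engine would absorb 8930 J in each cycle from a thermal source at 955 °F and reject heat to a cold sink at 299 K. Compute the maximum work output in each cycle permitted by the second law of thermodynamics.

T_H = 955 °F → (955 − 32) × 5/9 = 512.78 °C = 785.93 K.
By the Carnot theorem, η_max = 1 − T_C/T_H = 1 − 299.00/785.93 = 0.6196.
W_max = η_max · Q_H = 0.6196 × 8930 = 5530 J.

W_max ≈ 5530 J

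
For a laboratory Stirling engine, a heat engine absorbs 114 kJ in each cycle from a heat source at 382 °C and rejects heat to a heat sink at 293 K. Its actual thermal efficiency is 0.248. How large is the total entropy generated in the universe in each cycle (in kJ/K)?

ΔS_univ ≈ 0.119 kJ/K

T_H = 382 °C → 382 + 273.15 = 655.15 K.
W = η·Q_H = 0.248 × 114 = 28.27 kJ, so Q_C = Q_H − W = 85.73 kJ.
Reservoir entropy changes: ΔS_H = −Q_H/T_H = −114/655.15 = -0.1740 kJ/K and ΔS_C = +Q_C/T_C = 85.73/293.00 = 0.2926 kJ/K.
ΔS_univ = −Q_H/T_H + Q_C/T_C = 0.119 kJ/K (> 0, since η = 0.248 < η_Carnot = 0.553).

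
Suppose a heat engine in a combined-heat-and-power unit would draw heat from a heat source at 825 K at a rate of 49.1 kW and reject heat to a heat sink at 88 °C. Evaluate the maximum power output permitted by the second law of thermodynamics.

Ẇ_max ≈ 27.6 kW

T_C = 88 °C → 88 + 273.15 = 361.15 K.
The upper bound on efficiency is η_max = 1 − T_C/T_H = 1 − 361.15/825.00 = 0.5622.
W_max = η_max · Q_H = 0.5622 × 49.1 = 27.6 kW.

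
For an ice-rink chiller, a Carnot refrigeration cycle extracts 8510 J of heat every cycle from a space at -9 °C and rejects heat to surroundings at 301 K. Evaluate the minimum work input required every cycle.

W_in ≈ 1187 J

T_C = -9 °C → -9 + 273.15 = 264.15 K.
For a reversible refrigerator, COP_R = T_C/(T_H − T_C) = 264.15/36.85 = 7.1682.
W = Q_C/COP_R = 8510/7.1682 = 1187 J.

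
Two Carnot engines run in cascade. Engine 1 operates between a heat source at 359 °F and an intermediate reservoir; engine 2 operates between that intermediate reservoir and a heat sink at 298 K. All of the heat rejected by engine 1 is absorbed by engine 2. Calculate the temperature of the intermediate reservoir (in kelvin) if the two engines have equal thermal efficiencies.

T_m ≈ 368 K

T_H = 359 °F → (359 − 32) × 5/9 = 181.67 °C = 454.82 K.
Equal efficiencies require 1 − T_m/T_H = 1 − T_C/T_m, i.e. T_m/T_H = T_C/T_m, so T_m = √(T_H·T_C) = √(454.82 × 298.00) = 368 K.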